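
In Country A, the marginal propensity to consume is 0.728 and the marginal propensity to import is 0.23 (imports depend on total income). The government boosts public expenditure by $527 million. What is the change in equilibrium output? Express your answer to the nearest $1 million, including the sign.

Spending multiplier = 1/(1 − c + m) = 1/(1 − 0.728 + 0.23) = 1/0.502 ≈ 1.992.
ΔY = k × ΔG = (+$527 million) / 0.502 ≈ +$1,050 million.

+$1,050 million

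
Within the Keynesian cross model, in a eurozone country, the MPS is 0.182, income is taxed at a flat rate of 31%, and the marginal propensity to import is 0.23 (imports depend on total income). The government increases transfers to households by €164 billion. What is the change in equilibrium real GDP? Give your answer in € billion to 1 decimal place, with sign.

MPC = 1 − MPS = 1 − 0.182 = 0.818.
The transfer change shifts disposable income by +€164 billion, so first-round consumption changes by c·ΔTR = 0.818 × (+€164 billion) = +€134.152 billion.
Expenditure multiplier = 1/(1 − c(1−t) + m) = 1/(1 − 0.818×0.69 + 0.23) = 1/0.66558 ≈ 1.502.
The transfer multiplier is c × k ≈ 1.229, so ΔY = k × (c·ΔTR) = (+€134.152 billion) / 0.66558 ≈ +€201.6 billion.

+€201.6 billion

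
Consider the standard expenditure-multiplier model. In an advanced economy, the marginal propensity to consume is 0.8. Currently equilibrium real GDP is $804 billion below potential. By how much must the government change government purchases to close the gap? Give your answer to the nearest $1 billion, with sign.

+$161 billion

Spending multiplier = 1/(1 − MPC) = 1/(1 − 0.8) = 1/0.2 = 5.
Need ΔY = +$804 billion, so ΔG = ΔY/k = (+$804 billion) × 0.2 ≈ +$161 billion.
The government should increase government purchases by $161 billion.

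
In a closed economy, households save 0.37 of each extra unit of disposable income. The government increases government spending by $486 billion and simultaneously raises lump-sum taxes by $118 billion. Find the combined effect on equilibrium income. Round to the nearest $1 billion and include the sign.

+$1,113 billion

MPC = 1 − MPS = 1 − 0.37 = 0.63.
Expenditure multiplier = 1/(1 − MPC) = 1/(1 − 0.63) = 1/0.37 ≈ 2.703.
ΔG contributes k·ΔG = (+$486 billion) / 0.37 ≈ +$1,313.5 billion.
ΔT of +$118 billion changes first-round spending by −c·ΔT = −$74.34 billion, contributing k·(−c·ΔT) = (−$74.34 billion) / 0.37 ≈ −$200.9 billion.
Net ΔY = k(ΔG − c·ΔT) = (+$411.66 billion) / 0.37 ≈ +$1,113 billion.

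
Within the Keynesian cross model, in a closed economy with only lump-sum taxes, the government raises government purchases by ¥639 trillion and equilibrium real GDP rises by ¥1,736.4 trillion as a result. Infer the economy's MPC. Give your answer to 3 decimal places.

Implied spending multiplier k = ΔY/ΔG = 1,736.4/639 ≈ 2.7174.
Since k = 1/(1 − MPC), MPC = 1 − 1/k = 1 − ΔG/ΔY = 1 − 639/1,736.4 ≈ 0.632.

0.632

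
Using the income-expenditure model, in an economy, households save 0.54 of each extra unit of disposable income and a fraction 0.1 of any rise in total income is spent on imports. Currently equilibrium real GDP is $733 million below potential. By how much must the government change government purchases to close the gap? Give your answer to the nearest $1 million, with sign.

MPC = 1 − MPS = 1 − 0.54 = 0.46.
Spending multiplier = 1/(1 − c + m) = 1/(1 − 0.46 + 0.1) = 1/0.64 ≈ 1.563.
Need ΔY = +$733 million, so ΔG = ΔY/k = (+$733 million) × 0.64 ≈ +$469 million.
The government should increase government purchases by $469 million.

+$469 million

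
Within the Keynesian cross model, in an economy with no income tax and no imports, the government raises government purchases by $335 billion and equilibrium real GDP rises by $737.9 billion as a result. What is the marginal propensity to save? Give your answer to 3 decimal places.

Implied spending multiplier k = ΔY/ΔG = 737.9/335 ≈ 2.2027.
Since k = 1/(1 − MPC), MPC = 1 − 1/k = 1 − ΔG/ΔY = 1 − 335/737.9 ≈ 0.546.
MPS = 1 − MPC = 0.454.

0.454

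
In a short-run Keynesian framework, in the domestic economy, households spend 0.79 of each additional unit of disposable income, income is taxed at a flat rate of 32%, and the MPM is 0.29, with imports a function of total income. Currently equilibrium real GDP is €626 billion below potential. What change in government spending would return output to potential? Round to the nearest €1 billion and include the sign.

+€471 billion

Spending multiplier = 1/(1 − c(1−t) + m) = 1/(1 − 0.79×0.68 + 0.29) = 1/0.7528 ≈ 1.328.
Need ΔY = +€626 billion, so ΔG = ΔY/k = (+€626 billion) × 0.7528 ≈ +€471 billion.
The government should increase government spending by €471 billion.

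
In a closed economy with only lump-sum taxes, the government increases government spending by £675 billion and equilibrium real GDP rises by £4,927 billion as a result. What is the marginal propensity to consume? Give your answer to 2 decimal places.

Implied spending multiplier k = ΔY/ΔG = 4,927/675 ≈ 7.2993.
Since k = 1/(1 − MPC), MPC = 1 − 1/k = 1 − ΔG/ΔY = 1 − 675/4,927 ≈ 0.86.

0.86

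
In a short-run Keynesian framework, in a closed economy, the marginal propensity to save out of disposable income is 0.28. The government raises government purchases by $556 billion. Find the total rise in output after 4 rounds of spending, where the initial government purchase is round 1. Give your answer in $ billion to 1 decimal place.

MPC = 1 − MPS = 1 − 0.28 = 0.72.
Round 1 adds ΔG = $556 billion; each later round is MPC = 0.72 times the previous.
After 4 rounds: 556 + 400.32 + 288.2304 + 207.525888 = ΔG·(1 − c^4)/(1 − c) = 556 × (1 − 0.26873856)/0.28 ≈ $1,452.1 billion.

$1,452.1 billion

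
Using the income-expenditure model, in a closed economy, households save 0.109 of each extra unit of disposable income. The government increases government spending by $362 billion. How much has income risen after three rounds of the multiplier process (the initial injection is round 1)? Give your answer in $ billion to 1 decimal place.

$971.9 billion

MPC = 1 − MPS = 1 − 0.109 = 0.891.
Round 1 adds ΔG = $362 billion; each later round is MPC = 0.891 times the previous.
After 3 rounds: 362 + 322.542 + 287.384922 = ΔG·(1 − c^3)/(1 − c) = 362 × (1 − 0.707347971)/0.109 ≈ $971.9 billion.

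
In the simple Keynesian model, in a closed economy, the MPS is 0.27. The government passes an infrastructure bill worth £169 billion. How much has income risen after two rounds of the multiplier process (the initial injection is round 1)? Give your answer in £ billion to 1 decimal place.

£292.4 billion

MPC = 1 − MPS = 1 − 0.27 = 0.73.
Round 1 adds ΔG = £169 billion; each later round is MPC = 0.73 times the previous.
After 2 rounds: 169 + 123.37 = ΔG·(1 − c^2)/(1 − c) = 169 × (1 − 0.5329)/0.27 ≈ £292.4 billion.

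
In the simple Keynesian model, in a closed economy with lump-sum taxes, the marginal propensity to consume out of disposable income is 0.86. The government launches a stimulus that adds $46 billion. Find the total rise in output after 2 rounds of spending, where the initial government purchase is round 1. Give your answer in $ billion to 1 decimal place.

Round 1 adds ΔG = $46 billion; each later round is MPC = 0.86 times the previous.
After 2 rounds: 46 + 39.56 = ΔG·(1 − c^2)/(1 − c) = 46 × (1 − 0.7396)/0.14 ≈ $85.6 billion.

$85.6 billion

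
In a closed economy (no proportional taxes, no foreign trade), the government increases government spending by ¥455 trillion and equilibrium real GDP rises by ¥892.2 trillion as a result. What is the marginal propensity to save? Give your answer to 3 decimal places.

0.510

Implied spending multiplier k = ΔY/ΔG = 892.2/455 ≈ 1.9609.
Since k = 1/(1 − MPC), MPC = 1 − 1/k = 1 − ΔG/ΔY = 1 − 455/892.2 ≈ 0.490.
MPS = 1 − MPC = 0.510.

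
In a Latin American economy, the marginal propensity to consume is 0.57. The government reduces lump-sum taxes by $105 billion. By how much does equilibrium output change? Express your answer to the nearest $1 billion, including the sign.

+$139 billion

A lump-sum tax change of −$105 billion shifts disposable income by +$105 billion; first-round consumption changes by −c × ΔT = −0.57 × (−$105 billion) = +$59.85 billion.
Expenditure multiplier = 1/(1 − MPC) = 1/(1 − 0.57) = 1/0.43 ≈ 2.326.
The tax multiplier is −c × k ≈ −1.326, so ΔY = k × (−c·ΔT) = (+$59.85 billion) / 0.43 ≈ +$139 billion.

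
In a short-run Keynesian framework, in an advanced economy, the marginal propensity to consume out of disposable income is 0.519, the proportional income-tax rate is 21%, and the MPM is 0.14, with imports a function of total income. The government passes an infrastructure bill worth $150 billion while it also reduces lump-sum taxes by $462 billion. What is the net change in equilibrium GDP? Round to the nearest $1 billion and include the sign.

+$534 billion

Expenditure multiplier = 1/(1 − c(1−t) + m) = 1/(1 − 0.519×0.79 + 0.14) = 1/0.72999 ≈ 1.37.
ΔG contributes k·ΔG = (+$150 billion) / 0.72999 ≈ +$205.5 billion.
ΔT of −$462 billion changes first-round spending by −c·ΔT = +$239.778 billion, contributing k·(−c·ΔT) = (+$239.778 billion) / 0.72999 ≈ +$328.5 billion.
Net ΔY = k(ΔG − c·ΔT) = (+$389.778 billion) / 0.72999 ≈ +$534 billion.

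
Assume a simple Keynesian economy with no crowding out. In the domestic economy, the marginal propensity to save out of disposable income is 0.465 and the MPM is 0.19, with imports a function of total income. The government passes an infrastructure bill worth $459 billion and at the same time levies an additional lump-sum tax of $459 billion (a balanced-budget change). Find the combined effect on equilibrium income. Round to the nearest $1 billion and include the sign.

+$326 billion

MPC = 1 − MPS = 1 − 0.465 = 0.535.
Expenditure multiplier = 1/(1 − c + m) = 1/(1 − 0.535 + 0.19) = 1/0.655 ≈ 1.527.
ΔG contributes k·ΔG = (+$459 billion) / 0.655 ≈ +$700.8 billion.
ΔT of +$459 billion changes first-round spending by −c·ΔT = −$245.565 billion, contributing k·(−c·ΔT) = (−$245.565 billion) / 0.655 ≈ −$374.9 billion.
Net ΔY = k(ΔG − c·ΔT) = (+$213.435 billion) / 0.655 ≈ +$326 billion.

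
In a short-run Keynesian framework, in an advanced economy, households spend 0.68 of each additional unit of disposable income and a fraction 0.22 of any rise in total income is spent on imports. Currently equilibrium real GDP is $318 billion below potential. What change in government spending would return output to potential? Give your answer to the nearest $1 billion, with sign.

+$172 billion

Spending multiplier = 1/(1 − c + m) = 1/(1 − 0.68 + 0.22) = 1/0.54 ≈ 1.852.
Need ΔY = +$318 billion, so ΔG = ΔY/k = (+$318 billion) × 0.54 ≈ +$172 billion.
The government should increase government spending by $172 billion.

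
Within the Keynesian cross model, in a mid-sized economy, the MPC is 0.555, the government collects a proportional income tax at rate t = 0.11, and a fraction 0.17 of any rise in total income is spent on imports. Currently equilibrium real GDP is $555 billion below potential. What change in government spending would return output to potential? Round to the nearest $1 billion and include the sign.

Spending multiplier = 1/(1 − c(1−t) + m) = 1/(1 − 0.555×0.89 + 0.17) = 1/0.67605 ≈ 1.479.
Need ΔY = +$555 billion, so ΔG = ΔY/k = (+$555 billion) × 0.67605 ≈ +$375 billion.
The government should increase government spending by $375 billion.

+$375 billion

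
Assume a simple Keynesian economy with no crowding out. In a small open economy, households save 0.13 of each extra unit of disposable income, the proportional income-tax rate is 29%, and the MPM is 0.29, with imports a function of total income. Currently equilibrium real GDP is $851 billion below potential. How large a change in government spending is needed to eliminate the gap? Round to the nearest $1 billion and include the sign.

MPC = 1 − MPS = 1 − 0.13 = 0.87.
Spending multiplier = 1/(1 − c(1−t) + m) = 1/(1 − 0.87×0.71 + 0.29) = 1/0.6723 ≈ 1.487.
Need ΔY = +$851 billion, so ΔG = ΔY/k = (+$851 billion) × 0.6723 ≈ +$572 billion.
The government should increase government spending by $572 billion.

+$572 billion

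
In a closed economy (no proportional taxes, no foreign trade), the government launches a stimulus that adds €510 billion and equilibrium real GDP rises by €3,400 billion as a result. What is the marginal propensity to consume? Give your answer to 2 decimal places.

Implied spending multiplier k = ΔY/ΔG = 3,400/510 ≈ 6.6667.
Since k = 1/(1 − MPC), MPC = 1 − 1/k = 1 − ΔG/ΔY = 1 − 510/3,400 = 0.85.

0.85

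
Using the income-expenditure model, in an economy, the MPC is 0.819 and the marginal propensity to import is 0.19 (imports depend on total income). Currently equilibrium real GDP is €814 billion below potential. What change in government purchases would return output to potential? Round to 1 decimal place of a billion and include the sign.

+€302.0 billion

Spending multiplier = 1/(1 − c + m) = 1/(1 − 0.819 + 0.19) = 1/0.371 ≈ 2.695.
Need ΔY = +€814 billion, so ΔG = ΔY/k = (+€814 billion) × 0.371 ≈ +€302 billion.
The government should increase government purchases by €302 billion.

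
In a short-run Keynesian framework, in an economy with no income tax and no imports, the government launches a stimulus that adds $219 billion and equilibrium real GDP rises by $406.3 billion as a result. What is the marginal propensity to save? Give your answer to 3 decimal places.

0.539

Implied spending multiplier k = ΔY/ΔG = 406.3/219 ≈ 1.8553.
Since k = 1/(1 − MPC), MPC = 1 − 1/k = 1 − ΔG/ΔY = 1 − 219/406.3 ≈ 0.461.
MPS = 1 − MPC = 0.539.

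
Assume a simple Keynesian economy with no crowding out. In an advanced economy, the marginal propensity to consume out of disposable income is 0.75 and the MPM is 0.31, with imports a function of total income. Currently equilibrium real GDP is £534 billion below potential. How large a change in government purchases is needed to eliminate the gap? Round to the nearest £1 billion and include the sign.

+£299 billion

Spending multiplier = 1/(1 − c + m) = 1/(1 − 0.75 + 0.31) = 1/0.56 ≈ 1.786.
Need ΔY = +£534 billion, so ΔG = ΔY/k = (+£534 billion) × 0.56 ≈ +£299 billion.
The government should increase government purchases by £299 billion.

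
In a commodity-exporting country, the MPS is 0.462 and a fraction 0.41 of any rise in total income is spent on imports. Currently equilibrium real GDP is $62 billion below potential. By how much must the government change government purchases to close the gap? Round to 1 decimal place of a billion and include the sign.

MPC = 1 − MPS = 1 − 0.462 = 0.538.
Spending multiplier = 1/(1 − c + m) = 1/(1 − 0.538 + 0.41) = 1/0.872 ≈ 1.147.
Need ΔY = +$62 billion, so ΔG = ΔY/k = (+$62 billion) × 0.872 ≈ +$54.1 billion.
The government should increase government purchases by $54.1 billion.

+$54.1 billion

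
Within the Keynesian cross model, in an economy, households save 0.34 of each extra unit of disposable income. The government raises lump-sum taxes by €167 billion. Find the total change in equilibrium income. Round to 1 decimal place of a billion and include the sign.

−€324.2 billion

MPC = 1 − MPS = 1 − 0.34 = 0.66.
A lump-sum tax change of +€167 billion shifts disposable income by −€167 billion; first-round consumption changes by −c × ΔT = −0.66 × (+€167 billion) = −€110.22 billion.
Expenditure multiplier = 1/(1 − MPC) = 1/(1 − 0.66) = 1/0.34 ≈ 2.941.
The tax multiplier is −c × k ≈ −1.941, so ΔY = k × (−c·ΔT) = (−€110.22 billion) / 0.34 ≈ −€324.2 billion.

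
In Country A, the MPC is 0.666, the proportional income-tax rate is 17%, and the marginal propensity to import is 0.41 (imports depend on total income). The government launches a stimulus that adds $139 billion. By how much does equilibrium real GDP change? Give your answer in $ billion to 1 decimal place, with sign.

+$162.2 billion

Expenditure multiplier = 1/(1 − c(1−t) + m) = 1/(1 − 0.666×0.83 + 0.41) = 1/0.85722 ≈ 1.167.
ΔY = k × ΔG = (+$139 billion) / 0.85722 ≈ +$162.2 billion.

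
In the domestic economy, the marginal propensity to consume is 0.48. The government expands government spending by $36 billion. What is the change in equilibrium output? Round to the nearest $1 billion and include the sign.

Government-spending multiplier = 1/(1 − MPC) = 1/(1 − 0.48) = 1/0.52 ≈ 1.923.
ΔY = k × ΔG = (+$36 billion) / 0.52 ≈ +$69 billion.

+$69 billion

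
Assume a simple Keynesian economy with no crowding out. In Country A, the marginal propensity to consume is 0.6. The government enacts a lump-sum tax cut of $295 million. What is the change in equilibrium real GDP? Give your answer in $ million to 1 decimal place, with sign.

+$442.5 million

A lump-sum tax change of −$295 million shifts disposable income by +$295 million; first-round consumption changes by −c × ΔT = −0.6 × (−$295 million) = +$177 million.
Expenditure multiplier = 1/(1 − MPC) = 1/(1 − 0.6) = 1/0.4 = 2.5.
The tax multiplier is −c × k = −1.5, so ΔY = k × (−c·ΔT) = (+$177 million) / 0.4 = +$442.5 million.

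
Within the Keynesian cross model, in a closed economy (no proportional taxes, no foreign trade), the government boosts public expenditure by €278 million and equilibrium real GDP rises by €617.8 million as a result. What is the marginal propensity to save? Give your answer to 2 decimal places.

Implied spending multiplier k = ΔY/ΔG = 617.8/278 ≈ 2.2223.
Since k = 1/(1 − MPC), MPC = 1 − 1/k = 1 − ΔG/ΔY = 1 − 278/617.8 ≈ 0.55.
MPS = 1 − MPC = 0.45.

0.45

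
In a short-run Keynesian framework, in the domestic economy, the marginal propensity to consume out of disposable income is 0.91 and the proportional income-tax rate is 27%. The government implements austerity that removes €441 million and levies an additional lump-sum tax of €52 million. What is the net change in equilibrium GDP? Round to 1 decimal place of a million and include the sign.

Expenditure multiplier = 1/(1 − c(1−t)) = 1/(1 − 0.91×0.73) = 1/0.3357 ≈ 2.979.
ΔG contributes k·ΔG = (−€441 million) / 0.3357 ≈ −€1,313.7 million.
ΔT of +€52 million changes first-round spending by −c·ΔT = −€47.32 million, contributing k·(−c·ΔT) = (−€47.32 million) / 0.3357 ≈ −€141 million.
Net ΔY = k(ΔG − c·ΔT) = (−€488.32 million) / 0.3357 ≈ −€1,454.6 million.

−€1,454.6 million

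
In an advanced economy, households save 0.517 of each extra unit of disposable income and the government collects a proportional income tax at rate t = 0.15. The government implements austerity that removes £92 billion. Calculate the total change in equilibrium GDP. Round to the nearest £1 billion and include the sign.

−£156 billion

MPC = 1 − MPS = 1 − 0.517 = 0.483.
Expenditure multiplier = 1/(1 − c(1−t)) = 1/(1 − 0.483×0.85) = 1/0.58945 ≈ 1.696.
ΔY = k × ΔG = (−£92 billion) / 0.58945 ≈ −£156 billion.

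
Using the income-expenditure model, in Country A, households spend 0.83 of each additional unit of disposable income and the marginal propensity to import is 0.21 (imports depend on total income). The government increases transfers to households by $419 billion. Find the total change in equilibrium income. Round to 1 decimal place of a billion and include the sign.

+$915.2 billion

The transfer change shifts disposable income by +$419 billion, so first-round consumption changes by c·ΔTR = 0.83 × (+$419 billion) = +$347.77 billion.
Expenditure multiplier = 1/(1 − c + m) = 1/(1 − 0.83 + 0.21) = 1/0.38 ≈ 2.632.
The transfer multiplier is c × k ≈ 2.184, so ΔY = k × (c·ΔTR) = (+$347.77 billion) / 0.38 ≈ +$915.2 billion.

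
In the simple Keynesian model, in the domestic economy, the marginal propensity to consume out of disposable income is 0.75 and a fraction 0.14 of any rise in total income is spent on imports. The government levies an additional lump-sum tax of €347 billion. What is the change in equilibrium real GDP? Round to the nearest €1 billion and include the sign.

−€667 billion

A lump-sum tax change of +€347 billion shifts disposable income by −€347 billion; first-round consumption changes by −c × ΔT = −0.75 × (+€347 billion) = −€260.25 billion.
Expenditure multiplier = 1/(1 − c + m) = 1/(1 − 0.75 + 0.14) = 1/0.39 ≈ 2.564.
The tax multiplier is −c × k ≈ −1.923, so ΔY = k × (−c·ΔT) = (−€260.25 billion) / 0.39 ≈ −€667 billion.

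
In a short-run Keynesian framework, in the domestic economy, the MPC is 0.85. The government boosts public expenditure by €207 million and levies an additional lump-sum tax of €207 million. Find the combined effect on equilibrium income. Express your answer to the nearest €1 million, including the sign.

+€207 million

Expenditure multiplier = 1/(1 − MPC) = 1/(1 − 0.85) = 1/0.15 ≈ 6.667.
ΔG contributes k·ΔG = (+€207 million) / 0.15 = +€1,380 million.
ΔT of +€207 million changes first-round spending by −c·ΔT = −€175.95 million, contributing k·(−c·ΔT) = (−€175.95 million) / 0.15 = −€1,173 million.
With ΔG = ΔT and no other leakages, the balanced-budget multiplier is 1, so ΔY = ΔG = +€207 million.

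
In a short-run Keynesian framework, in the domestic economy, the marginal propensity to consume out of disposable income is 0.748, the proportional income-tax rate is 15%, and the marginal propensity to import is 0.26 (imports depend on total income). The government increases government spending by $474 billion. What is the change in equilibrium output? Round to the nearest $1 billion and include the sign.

+$759 billion

Spending multiplier = 1/(1 − c(1−t) + m) = 1/(1 − 0.748×0.85 + 0.26) = 1/0.6242 ≈ 1.602.
ΔY = k × ΔG = (+$474 billion) / 0.6242 ≈ +$759 billion.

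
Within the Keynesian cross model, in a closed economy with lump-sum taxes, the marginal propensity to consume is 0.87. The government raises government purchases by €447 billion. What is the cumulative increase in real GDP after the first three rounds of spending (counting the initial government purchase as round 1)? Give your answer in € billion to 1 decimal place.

€1,174.2 billion

Round 1 adds ΔG = €447 billion; each later round is MPC = 0.87 times the previous.
After 3 rounds: 447 + 388.89 + 338.3343 = ΔG·(1 − c^3)/(1 − c) = 447 × (1 − 0.658503)/0.13 ≈ €1,174.2 billion.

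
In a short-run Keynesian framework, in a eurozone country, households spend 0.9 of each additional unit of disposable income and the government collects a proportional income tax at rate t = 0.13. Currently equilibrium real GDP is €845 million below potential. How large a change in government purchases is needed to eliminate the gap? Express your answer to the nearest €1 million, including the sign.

+€183 million

Spending multiplier = 1/(1 − c(1−t)) = 1/(1 − 0.9×0.87) = 1/0.217 ≈ 4.608.
Need ΔY = +€845 million, so ΔG = ΔY/k = (+€845 million) × 0.217 ≈ +€183 million.
The government should increase government purchases by €183 million.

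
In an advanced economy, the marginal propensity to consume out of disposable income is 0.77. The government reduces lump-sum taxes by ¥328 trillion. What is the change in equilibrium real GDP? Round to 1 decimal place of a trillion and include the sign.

+¥1,098.1 trillion

A lump-sum tax change of −¥328 trillion shifts disposable income by +¥328 trillion; first-round consumption changes by −c × ΔT = −0.77 × (−¥328 trillion) = +¥252.56 trillion.
Expenditure multiplier = 1/(1 − MPC) = 1/(1 − 0.77) = 1/0.23 ≈ 4.348.
The tax multiplier is −c × k ≈ −3.348, so ΔY = k × (−c·ΔT) = (+¥252.56 trillion) / 0.23 ≈ +¥1,098.1 trillion.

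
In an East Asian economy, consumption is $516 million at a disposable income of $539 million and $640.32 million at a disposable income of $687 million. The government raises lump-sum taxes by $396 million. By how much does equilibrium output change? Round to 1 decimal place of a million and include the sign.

MPC = ΔC/ΔYd = (640.32 − 516)/(687 − 539) = 124.32/148 = 0.84.
A lump-sum tax change of +$396 million shifts disposable income by −$396 million; first-round consumption changes by −c × ΔT = −0.84 × (+$396 million) = −$332.64 million.
Expenditure multiplier = 1/(1 − MPC) = 1/(1 − 0.84) = 1/0.16 = 6.25.
The tax multiplier is −c × k = −5.25, so ΔY = k × (−c·ΔT) = (−$332.64 million) / 0.16 = −$2,079 million.

−$2,079.0 million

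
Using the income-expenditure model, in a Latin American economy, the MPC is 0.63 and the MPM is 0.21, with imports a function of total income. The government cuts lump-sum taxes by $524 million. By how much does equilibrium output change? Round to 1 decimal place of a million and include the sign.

+$569.2 million

A lump-sum tax change of −$524 million shifts disposable income by +$524 million; first-round consumption changes by −c × ΔT = −0.63 × (−$524 million) = +$330.12 million.
Expenditure multiplier = 1/(1 − c + m) = 1/(1 − 0.63 + 0.21) = 1/0.58 ≈ 1.724.
The tax multiplier is −c × k ≈ −1.086, so ΔY = k × (−c·ΔT) = (+$330.12 million) / 0.58 ≈ +$569.2 million.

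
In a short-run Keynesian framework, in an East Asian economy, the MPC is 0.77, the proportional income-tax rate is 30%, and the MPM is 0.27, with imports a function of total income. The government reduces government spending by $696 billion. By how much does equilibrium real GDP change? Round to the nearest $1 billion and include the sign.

Expenditure multiplier = 1/(1 − c(1−t) + m) = 1/(1 − 0.77×0.7 + 0.27) = 1/0.731 ≈ 1.368.
ΔY = k × ΔG = (−$696 billion) / 0.731 ≈ −$952 billion.

−$952 billion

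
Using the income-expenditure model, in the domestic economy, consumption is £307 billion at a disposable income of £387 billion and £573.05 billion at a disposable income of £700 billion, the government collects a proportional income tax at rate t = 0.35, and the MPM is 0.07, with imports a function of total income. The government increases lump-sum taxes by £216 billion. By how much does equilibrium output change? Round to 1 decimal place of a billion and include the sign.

MPC = ΔC/ΔYd = (573.05 − 307)/(700 − 387) = 266.05/313 = 0.85.
A lump-sum tax change of +£216 billion shifts disposable income by −£216 billion; first-round consumption changes by −c × ΔT = −0.85 × (+£216 billion) = −£183.6 billion.
Expenditure multiplier = 1/(1 − c(1−t) + m) = 1/(1 − 0.85×0.65 + 0.07) = 1/0.5175 ≈ 1.932.
The tax multiplier is −c × k ≈ −1.643, so ΔY = k × (−c·ΔT) = (−£183.6 billion) / 0.5175 ≈ −£354.8 billion.

−£354.8 billion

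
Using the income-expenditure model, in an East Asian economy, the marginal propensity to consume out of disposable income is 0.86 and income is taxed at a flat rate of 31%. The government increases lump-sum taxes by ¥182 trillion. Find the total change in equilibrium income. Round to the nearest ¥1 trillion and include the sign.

A lump-sum tax change of +¥182 trillion shifts disposable income by −¥182 trillion; first-round consumption changes by −c × ΔT = −0.86 × (+¥182 trillion) = −¥156.52 trillion.
Expenditure multiplier = 1/(1 − c(1−t)) = 1/(1 − 0.86×0.69) = 1/0.4066 ≈ 2.459.
The tax multiplier is −c × k ≈ −2.115, so ΔY = k × (−c·ΔT) = (−¥156.52 trillion) / 0.4066 ≈ −¥385 trillion.

−¥385 trillion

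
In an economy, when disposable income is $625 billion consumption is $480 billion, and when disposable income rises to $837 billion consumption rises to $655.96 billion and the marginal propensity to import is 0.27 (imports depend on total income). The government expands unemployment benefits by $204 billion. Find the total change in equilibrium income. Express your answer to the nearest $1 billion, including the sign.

+$385 billion

MPC = ΔC/ΔYd = (655.96 − 480)/(837 − 625) = 175.96/212 = 0.83.
The transfer change shifts disposable income by +$204 billion, so first-round consumption changes by c·ΔTR = 0.83 × (+$204 billion) = +$169.32 billion.
Expenditure multiplier = 1/(1 − c + m) = 1/(1 − 0.83 + 0.27) = 1/0.44 ≈ 2.273.
The transfer multiplier is c × k ≈ 1.886, so ΔY = k × (c·ΔTR) = (+$169.32 billion) / 0.44 ≈ +$385 billion.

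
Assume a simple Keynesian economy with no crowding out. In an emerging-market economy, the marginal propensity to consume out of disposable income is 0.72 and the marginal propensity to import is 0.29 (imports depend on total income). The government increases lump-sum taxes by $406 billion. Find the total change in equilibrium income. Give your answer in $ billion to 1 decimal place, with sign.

A lump-sum tax change of +$406 billion shifts disposable income by −$406 billion; first-round consumption changes by −c × ΔT = −0.72 × (+$406 billion) = −$292.32 billion.
Expenditure multiplier = 1/(1 − c + m) = 1/(1 − 0.72 + 0.29) = 1/0.57 ≈ 1.754.
The tax multiplier is −c × k ≈ −1.263, so ΔY = k × (−c·ΔT) = (−$292.32 billion) / 0.57 ≈ −$512.8 billion.

−$512.8 billion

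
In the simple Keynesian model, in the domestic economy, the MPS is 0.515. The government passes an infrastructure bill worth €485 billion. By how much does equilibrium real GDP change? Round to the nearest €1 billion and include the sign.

MPC = 1 − MPS = 1 − 0.515 = 0.485.
Government-spending multiplier = 1/(1 − MPC) = 1/(1 − 0.485) = 1/0.515 ≈ 1.942.
ΔY = k × ΔG = (+€485 billion) / 0.515 ≈ +€942 billion.

+€942 billion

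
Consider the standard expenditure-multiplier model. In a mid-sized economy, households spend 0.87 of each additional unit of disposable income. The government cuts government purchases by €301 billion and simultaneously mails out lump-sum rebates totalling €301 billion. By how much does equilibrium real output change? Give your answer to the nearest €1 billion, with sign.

−€301 billion

Expenditure multiplier = 1/(1 − MPC) = 1/(1 − 0.87) = 1/0.13 ≈ 7.692.
ΔG contributes k·ΔG = (−€301 billion) / 0.13 ≈ −€2,315.4 billion.
ΔT of −€301 billion changes first-round spending by −c·ΔT = +€261.87 billion, contributing k·(−c·ΔT) = (+€261.87 billion) / 0.13 ≈ +€2,014.4 billion.
With ΔG = ΔT and no other leakages, the balanced-budget multiplier is 1, so ΔY = ΔG = −€301 billion.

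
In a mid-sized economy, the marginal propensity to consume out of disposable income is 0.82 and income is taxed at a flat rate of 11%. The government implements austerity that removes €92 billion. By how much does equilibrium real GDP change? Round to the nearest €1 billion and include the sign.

Spending multiplier = 1/(1 − c(1−t)) = 1/(1 − 0.82×0.89) = 1/0.2702 ≈ 3.701.
ΔY = k × ΔG = (−€92 billion) / 0.2702 ≈ −€340 billion.

−€340 billion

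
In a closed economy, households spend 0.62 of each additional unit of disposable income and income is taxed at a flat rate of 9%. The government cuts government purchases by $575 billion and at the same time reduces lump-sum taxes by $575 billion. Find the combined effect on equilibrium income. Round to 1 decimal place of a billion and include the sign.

−$501.4 billion

Expenditure multiplier = 1/(1 − c(1−t)) = 1/(1 − 0.62×0.91) = 1/0.4358 ≈ 2.295.
ΔG contributes k·ΔG = (−$575 billion) / 0.4358 ≈ −$1,319.4 billion.
ΔT of −$575 billion changes first-round spending by −c·ΔT = +$356.5 billion, contributing k·(−c·ΔT) = (+$356.5 billion) / 0.4358 ≈ +$818 billion.
Net ΔY = k(ΔG − c·ΔT) = (−$218.5 billion) / 0.4358 ≈ −$501.4 billion.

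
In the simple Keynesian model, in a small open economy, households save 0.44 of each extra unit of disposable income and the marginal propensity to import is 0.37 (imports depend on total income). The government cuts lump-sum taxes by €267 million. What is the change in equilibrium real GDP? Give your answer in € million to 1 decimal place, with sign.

+€184.6 million

MPC = 1 − MPS = 1 − 0.44 = 0.56.
A lump-sum tax change of −€267 million shifts disposable income by +€267 million; first-round consumption changes by −c × ΔT = −0.56 × (−€267 million) = +€149.52 million.
Expenditure multiplier = 1/(1 − c + m) = 1/(1 − 0.56 + 0.37) = 1/0.81 ≈ 1.235.
The tax multiplier is −c × k ≈ −0.691, so ΔY = k × (−c·ΔT) = (+€149.52 million) / 0.81 ≈ +€184.6 million.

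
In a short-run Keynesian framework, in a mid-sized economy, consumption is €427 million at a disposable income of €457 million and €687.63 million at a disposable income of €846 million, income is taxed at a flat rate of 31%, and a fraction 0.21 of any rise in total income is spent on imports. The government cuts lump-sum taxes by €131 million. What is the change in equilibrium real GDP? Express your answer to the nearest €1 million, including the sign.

+€117 million

MPC = ΔC/ΔYd = (687.63 − 427)/(846 − 457) = 260.63/389 = 0.67.
A lump-sum tax change of −€131 million shifts disposable income by +€131 million; first-round consumption changes by −c × ΔT = −0.67 × (−€131 million) = +€87.77 million.
Expenditure multiplier = 1/(1 − c(1−t) + m) = 1/(1 − 0.67×0.69 + 0.21) = 1/0.7477 ≈ 1.337.
The tax multiplier is −c × k ≈ −0.896, so ΔY = k × (−c·ΔT) = (+€87.77 million) / 0.7477 ≈ +€117 million.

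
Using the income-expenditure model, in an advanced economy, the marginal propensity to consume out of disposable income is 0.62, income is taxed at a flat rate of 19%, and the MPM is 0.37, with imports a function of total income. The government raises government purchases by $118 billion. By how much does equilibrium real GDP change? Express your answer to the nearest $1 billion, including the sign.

+$136 billion

Government-spending multiplier = 1/(1 − c(1−t) + m) = 1/(1 − 0.62×0.81 + 0.37) = 1/0.8678 ≈ 1.152.
ΔY = k × ΔG = (+$118 billion) / 0.8678 ≈ +$136 billion.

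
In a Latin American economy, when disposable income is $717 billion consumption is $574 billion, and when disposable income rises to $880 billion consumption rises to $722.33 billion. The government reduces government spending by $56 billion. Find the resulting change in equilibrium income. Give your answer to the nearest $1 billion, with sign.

MPC = ΔC/ΔYd = (722.33 − 574)/(880 − 717) = 148.33/163 = 0.91.
Government-spending multiplier = 1/(1 − MPC) = 1/(1 − 0.91) = 1/0.09 ≈ 11.111.
ΔY = k × ΔG = (−$56 billion) / 0.09 ≈ −$622 billion.

−$622 billion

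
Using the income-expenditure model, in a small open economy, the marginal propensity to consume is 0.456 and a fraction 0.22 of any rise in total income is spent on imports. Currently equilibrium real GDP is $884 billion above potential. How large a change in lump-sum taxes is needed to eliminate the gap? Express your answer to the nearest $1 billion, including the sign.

Spending multiplier = 1/(1 − c + m) = 1/(1 − 0.456 + 0.22) = 1/0.764 ≈ 1.309.
Tax multiplier = −c·k = −0.456/0.764 ≈ −0.597. Need ΔY = −$884 billion, so ΔT = ΔY/(−c·k) = −(−$884 billion) × 0.764 / 0.456 ≈ +$1,481 billion.
The government should raise lump-sum taxes by $1,481 billion.

+$1,481 billion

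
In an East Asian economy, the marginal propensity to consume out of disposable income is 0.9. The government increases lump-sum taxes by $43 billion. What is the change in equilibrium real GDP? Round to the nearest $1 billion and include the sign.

−$387 billion

A lump-sum tax change of +$43 billion shifts disposable income by −$43 billion; first-round consumption changes by −c × ΔT = −0.9 × (+$43 billion) = −$38.7 billion.
Expenditure multiplier = 1/(1 − MPC) = 1/(1 − 0.9) = 1/0.1 = 10.
The tax multiplier is −c × k = −9, so ΔY = k × (−c·ΔT) = (−$38.7 billion) / 0.1 = −$387 billion.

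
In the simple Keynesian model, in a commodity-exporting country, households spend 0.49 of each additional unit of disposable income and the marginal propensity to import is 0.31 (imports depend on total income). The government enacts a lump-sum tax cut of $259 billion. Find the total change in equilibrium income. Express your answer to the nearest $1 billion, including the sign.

+$155 billion

A lump-sum tax change of −$259 billion shifts disposable income by +$259 billion; first-round consumption changes by −c × ΔT = −0.49 × (−$259 billion) = +$126.91 billion.
Expenditure multiplier = 1/(1 − c + m) = 1/(1 − 0.49 + 0.31) = 1/0.82 ≈ 1.22.
The tax multiplier is −c × k ≈ −0.598, so ΔY = k × (−c·ΔT) = (+$126.91 billion) / 0.82 ≈ +$155 billion.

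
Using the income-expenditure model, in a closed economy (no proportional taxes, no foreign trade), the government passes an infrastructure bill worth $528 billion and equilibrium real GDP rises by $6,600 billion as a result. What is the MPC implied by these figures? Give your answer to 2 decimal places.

Implied spending multiplier k = ΔY/ΔG = 6,600/528 = 12.5.
Since k = 1/(1 − MPC), MPC = 1 − 1/k = 1 − ΔG/ΔY = 1 − 528/6,600 = 0.92.

0.92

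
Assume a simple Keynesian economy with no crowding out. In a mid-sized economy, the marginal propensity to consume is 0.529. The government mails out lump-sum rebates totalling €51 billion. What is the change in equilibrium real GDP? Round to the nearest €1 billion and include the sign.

A lump-sum tax change of −€51 billion shifts disposable income by +€51 billion; first-round consumption changes by −c × ΔT = −0.529 × (−€51 billion) = +€26.979 billion.
Expenditure multiplier = 1/(1 − MPC) = 1/(1 − 0.529) = 1/0.471 ≈ 2.123.
The tax multiplier is −c × k ≈ −1.123, so ΔY = k × (−c·ΔT) = (+€26.979 billion) / 0.471 ≈ +€57 billion.

+€57 billion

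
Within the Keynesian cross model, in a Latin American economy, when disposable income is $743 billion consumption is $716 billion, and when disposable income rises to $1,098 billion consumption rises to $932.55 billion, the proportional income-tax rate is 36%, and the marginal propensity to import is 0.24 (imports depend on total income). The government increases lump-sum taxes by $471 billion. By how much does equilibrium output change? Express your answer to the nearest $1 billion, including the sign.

MPC = ΔC/ΔYd = (932.55 − 716)/(1,098 − 743) = 216.55/355 = 0.61.
A lump-sum tax change of +$471 billion shifts disposable income by −$471 billion; first-round consumption changes by −c × ΔT = −0.61 × (+$471 billion) = −$287.31 billion.
Expenditure multiplier = 1/(1 − c(1−t) + m) = 1/(1 − 0.61×0.64 + 0.24) = 1/0.8496 ≈ 1.177.
The tax multiplier is −c × k ≈ −0.718, so ΔY = k × (−c·ΔT) = (−$287.31 billion) / 0.8496 ≈ −$338 billion.

−$338 billion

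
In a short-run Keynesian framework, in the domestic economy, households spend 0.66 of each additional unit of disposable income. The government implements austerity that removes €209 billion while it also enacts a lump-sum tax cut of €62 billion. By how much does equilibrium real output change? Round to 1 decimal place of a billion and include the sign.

Expenditure multiplier = 1/(1 − MPC) = 1/(1 − 0.66) = 1/0.34 ≈ 2.941.
ΔG contributes k·ΔG = (−€209 billion) / 0.34 ≈ −€614.7 billion.
ΔT of −€62 billion changes first-round spending by −c·ΔT = +€40.92 billion, contributing k·(−c·ΔT) = (+€40.92 billion) / 0.34 ≈ +€120.4 billion.
Net ΔY = k(ΔG − c·ΔT) = (−€168.08 billion) / 0.34 ≈ −€494.4 billion.

−€494.4 billion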